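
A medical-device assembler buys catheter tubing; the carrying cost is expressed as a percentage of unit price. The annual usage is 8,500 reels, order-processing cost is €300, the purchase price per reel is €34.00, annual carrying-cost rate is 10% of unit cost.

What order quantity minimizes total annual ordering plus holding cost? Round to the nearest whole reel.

Carrying cost H = €34 × 10% = €3.4000/reel/yr
2DS/H = 2·8,500·300/3.4 = 1,500,000.00
EOQ = √1,500,000.00 ≈ 1,224.74

1,225 reels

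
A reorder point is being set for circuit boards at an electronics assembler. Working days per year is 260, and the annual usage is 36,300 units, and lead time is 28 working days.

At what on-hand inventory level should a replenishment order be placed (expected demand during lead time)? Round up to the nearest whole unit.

3,910 units

Daily demand d = 36,300 / 260 = 139.615 units/day
Demand during lead time = 139.615 × 28 = 3,909.23
Reorder point = 3,909.23 → round up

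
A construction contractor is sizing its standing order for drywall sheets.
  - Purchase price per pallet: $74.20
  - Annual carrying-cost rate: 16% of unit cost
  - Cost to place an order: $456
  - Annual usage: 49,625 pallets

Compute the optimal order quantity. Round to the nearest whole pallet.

1,952 pallets

Holding cost per pallet per year: H = 16% × $74.2 = $11.8720
EOQ = √(2DS/H) = √(2 × 49,625 × 456 / 11.872)
    = √(3,812,163.07) ≈ 1,952.48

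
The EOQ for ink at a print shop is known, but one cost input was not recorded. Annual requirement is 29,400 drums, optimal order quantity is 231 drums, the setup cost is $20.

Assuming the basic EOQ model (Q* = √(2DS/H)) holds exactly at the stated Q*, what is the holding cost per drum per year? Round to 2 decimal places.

From Q* = √(2DS/H) ⇒ Q*² = 2DS/H.
H = 2DS / Q² = 2 × 29,400 × 20 / 231² = 22.0386

$22.04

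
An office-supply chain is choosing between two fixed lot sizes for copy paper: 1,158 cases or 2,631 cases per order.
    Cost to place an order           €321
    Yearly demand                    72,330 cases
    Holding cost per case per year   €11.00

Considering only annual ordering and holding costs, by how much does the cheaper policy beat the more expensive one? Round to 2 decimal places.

TC(Q) = (D/Q)S + (Q/2)H
TC(1,158) = (72,330/1,158)×321 + (1,158/2)×11 = €26,419.03
TC(2,631) = (72,330/2,631)×321 + (2,631/2)×11 = €23,295.25
|ΔTC| = |€26,419.03 − €23,295.25| = €3,123.77

€3,123.77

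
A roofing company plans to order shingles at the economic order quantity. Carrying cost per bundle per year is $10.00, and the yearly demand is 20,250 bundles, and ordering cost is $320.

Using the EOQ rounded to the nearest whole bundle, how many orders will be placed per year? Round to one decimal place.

Optimal lot size Q* = (2 × 20,250 × $320 / $10)^½ ≈ 1,138.42 → Q = 1,138
N = D/Q = 20,250/1,138 ≈ 17.794 orders/yr

17.8 orders per year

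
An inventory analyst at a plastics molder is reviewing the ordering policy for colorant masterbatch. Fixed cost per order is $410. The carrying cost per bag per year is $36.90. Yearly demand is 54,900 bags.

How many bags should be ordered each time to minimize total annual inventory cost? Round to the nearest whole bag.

1,105 bags

2DS/H = 2·54,900·410/36.9 = 1,220,000.00
EOQ = √1,220,000.00 ≈ 1,104.54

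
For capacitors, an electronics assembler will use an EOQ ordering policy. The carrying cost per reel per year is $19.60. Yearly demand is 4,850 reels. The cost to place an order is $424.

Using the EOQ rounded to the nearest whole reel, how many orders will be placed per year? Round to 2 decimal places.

Q* = √(2·D·S / H) = √(2·4,850·424 / 19.6) = √209,836.7 ≈ 458.08 → Q = 458
Orders per year = D/Q = 4,850 / 458 = 10.590

10.59 orders per year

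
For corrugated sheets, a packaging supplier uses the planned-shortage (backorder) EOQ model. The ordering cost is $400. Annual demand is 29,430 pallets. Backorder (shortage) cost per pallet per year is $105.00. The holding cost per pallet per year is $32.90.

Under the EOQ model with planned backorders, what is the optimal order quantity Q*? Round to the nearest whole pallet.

Q* = √(2DS/H) · √((H + b)/b)
   = √(2 × 29,430 × 400 / 32.9) · √((32.9 + 105) / 105)
   = 845.945 × 1.1460 ≈ 969.46

969 pallets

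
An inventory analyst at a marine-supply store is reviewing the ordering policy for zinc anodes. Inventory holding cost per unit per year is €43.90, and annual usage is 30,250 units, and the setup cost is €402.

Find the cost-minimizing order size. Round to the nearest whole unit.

744 units

Q* = √(2·D·S / H) = √(2·30,250·402 / 43.9) = √554,009.1 ≈ 744.32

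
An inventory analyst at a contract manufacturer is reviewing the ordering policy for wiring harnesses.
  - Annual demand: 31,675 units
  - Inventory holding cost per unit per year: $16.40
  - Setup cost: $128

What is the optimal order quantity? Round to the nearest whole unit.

EOQ = √(2DS/H) = √(2 × 31,675 × 128 / 16.4)
    = √(494,439.02) ≈ 703.16

703 units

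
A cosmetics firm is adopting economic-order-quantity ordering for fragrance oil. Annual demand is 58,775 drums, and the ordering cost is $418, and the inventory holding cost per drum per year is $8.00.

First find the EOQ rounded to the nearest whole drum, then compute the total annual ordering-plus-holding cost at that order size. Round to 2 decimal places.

$19,826.43

Q* = √(2·D·S / H) = √(2·58,775·418 / 8) = √6,141,987.5 ≈ 2,478.30 → Q = 2,478 drums
Annual ordering cost = (D/Q)·S = (58,775/2,478) × 418 = $9,914.43
Annual holding cost  = (Q/2)·H = (2,478/2) × 8 = $9,912.00
Total = $9,914.43 + $9,912.00 = $19,826.43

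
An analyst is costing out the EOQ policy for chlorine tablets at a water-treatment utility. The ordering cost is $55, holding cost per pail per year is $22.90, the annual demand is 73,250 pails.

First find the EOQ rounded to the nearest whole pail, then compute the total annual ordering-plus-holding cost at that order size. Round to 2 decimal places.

$13,583.69

Optimal lot size Q* = (2 × 73,250 × $55 / $22.9)^½ ≈ 593.17 → Q = 593 pails
Orders/yr = 73,250/593 = 123.524; ordering cost = 123.524 × $55 = $6,793.84
Average inventory = 593/2 = 296.5; holding cost = 296.5 × $22.9 = $6,789.85
Total = $6,793.84 + $6,789.85 = $13,583.69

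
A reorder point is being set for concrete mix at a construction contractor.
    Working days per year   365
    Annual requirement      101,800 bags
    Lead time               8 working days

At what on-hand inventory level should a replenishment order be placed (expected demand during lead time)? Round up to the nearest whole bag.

Daily demand d = 101,800 / 365 = 278.904 bags/day
Demand during lead time = 278.904 × 8 = 2,231.23
Reorder point = 2,231.23 → round up

2,232 bags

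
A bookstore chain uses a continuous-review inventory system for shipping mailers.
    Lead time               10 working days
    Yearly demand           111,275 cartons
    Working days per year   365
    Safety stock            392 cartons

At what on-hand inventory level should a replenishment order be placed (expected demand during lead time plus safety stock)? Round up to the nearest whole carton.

Daily demand d = 111,275 / 365 = 304.863 cartons/day
Demand during lead time = 304.863 × 10 = 3,048.63
Reorder point = 3,048.63 + 392 = 3,440.63 → round up

3,441 cartons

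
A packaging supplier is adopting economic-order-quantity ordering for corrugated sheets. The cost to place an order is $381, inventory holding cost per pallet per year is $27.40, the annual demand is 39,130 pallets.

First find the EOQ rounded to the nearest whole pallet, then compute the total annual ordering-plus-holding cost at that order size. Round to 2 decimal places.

2DS/H = 2·39,130·381/27.4 = 1,088,213.87
EOQ = √1,088,213.87 ≈ 1,043.17 → Q = 1,043 pallets
Ordering: D/Q × S = 39,130/1,043 × $381 = $14,293.89
Holding:  Q/2 × H = 1,043/2 × $27.4 = $14,289.10
Total = $14,293.89 + $14,289.10 = $28,582.99

$28,582.99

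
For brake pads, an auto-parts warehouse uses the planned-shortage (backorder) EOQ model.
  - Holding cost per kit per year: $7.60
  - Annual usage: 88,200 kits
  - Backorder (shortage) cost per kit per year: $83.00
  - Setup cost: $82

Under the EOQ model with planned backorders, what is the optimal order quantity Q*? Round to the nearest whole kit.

1,441 kits

Basic EOQ = √(2·88,200·82/7.6) = 1,379.588
Backorder adjustment √((H+b)/b) = √((7.6+83)/83) = 1.0448
Q* = 1,379.588 × 1.0448 ≈ 1,441.37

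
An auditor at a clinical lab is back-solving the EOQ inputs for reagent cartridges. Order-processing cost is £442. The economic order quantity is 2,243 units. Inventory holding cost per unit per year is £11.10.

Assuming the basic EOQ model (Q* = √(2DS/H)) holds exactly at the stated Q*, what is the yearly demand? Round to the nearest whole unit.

63,173 units per year

From Q* = √(2DS/H) ⇒ Q*² = 2DS/H.
D = Q²H / (2S) = 2,243² × 11.1 / (2 × 442) = 63,172.67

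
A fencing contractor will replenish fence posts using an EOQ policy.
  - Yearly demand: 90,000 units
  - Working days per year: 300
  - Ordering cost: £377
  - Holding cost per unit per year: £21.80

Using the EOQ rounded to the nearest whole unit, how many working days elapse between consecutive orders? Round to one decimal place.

5.9 days

EOQ = √(2DS/H) = √(2 × 90,000 × 377 / 21.8)
    = √(3,112,844.04) ≈ 1,764.33 → Q = 1,764 units
T = Q/D × 300 days = 1,764/90,000 × 300 = 5.880 days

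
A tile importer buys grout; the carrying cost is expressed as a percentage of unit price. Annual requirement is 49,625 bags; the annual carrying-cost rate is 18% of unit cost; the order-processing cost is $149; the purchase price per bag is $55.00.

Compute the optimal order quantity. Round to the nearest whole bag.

Holding cost per bag per year: H = 18% × $55 = $9.9000
Optimal lot size Q* = (2 × 49,625 × $149 / $9.9)^½ ≈ 1,222.20

1,222 bags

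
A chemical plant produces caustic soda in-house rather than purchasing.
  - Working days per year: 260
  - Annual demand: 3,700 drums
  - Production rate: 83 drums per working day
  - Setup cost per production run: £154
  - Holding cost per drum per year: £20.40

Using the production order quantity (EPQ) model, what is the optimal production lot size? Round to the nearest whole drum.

Daily demand d = 3,700/260 = 14.231; p = 83; 1 − d/p = 0.82854
EPQ = √(2DS / (H(1 − d/p)))
    = √(2 × 3,700 × 154 / (20.4 × 0.82854)) ≈ 259.66

260 drums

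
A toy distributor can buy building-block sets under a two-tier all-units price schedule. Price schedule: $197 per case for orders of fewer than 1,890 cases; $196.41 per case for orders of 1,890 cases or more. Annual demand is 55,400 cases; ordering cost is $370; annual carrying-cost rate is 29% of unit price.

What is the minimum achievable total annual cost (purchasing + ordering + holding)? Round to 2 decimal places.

$10,945,785.66

H₁ = 29%×$197 = $57.1300;  H₂ = 29%×$196.41 = $56.9589
EOQ₁ = √(2×55,400×370/57.1300) = 847.11  (< 1,890, feasible at tier 1)
EOQ₂ = √(2×55,400×370/56.9589) = 848.38  (< 1,890 → use Q = 1,890 at tier-2 price)
TC(tier 1 (EOQ₁), Q≈847.1) = $10,962,195.26
TC(tier 2, Q≈1,890.0) = $10,945,785.66
Minimum at tier 2: $10,945,785.66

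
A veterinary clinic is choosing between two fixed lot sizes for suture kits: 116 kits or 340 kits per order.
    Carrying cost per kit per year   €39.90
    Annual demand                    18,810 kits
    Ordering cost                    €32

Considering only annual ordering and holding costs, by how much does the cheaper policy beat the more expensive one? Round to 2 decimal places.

Annual cost at Q: ordering D·S/Q plus holding Q·H/2.
TC(116) = (18,810/116)×32 + (116/2)×39.9 = €7,503.17
TC(340) = (18,810/340)×32 + (340/2)×39.9 = €8,553.35
Cheaper: Q = 116.  Difference = €1,050.19

€1,050.19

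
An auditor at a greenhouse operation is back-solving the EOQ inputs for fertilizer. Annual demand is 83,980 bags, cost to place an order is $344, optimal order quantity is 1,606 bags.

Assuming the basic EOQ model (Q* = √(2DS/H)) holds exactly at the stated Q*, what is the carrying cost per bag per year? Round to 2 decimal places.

$22.40

Since Q* = (2DS/H)^½, squaring gives Q*²·H = 2DS.
H = 2DS / Q² = 2 × 83,980 × 344 / 1,606² = 22.4013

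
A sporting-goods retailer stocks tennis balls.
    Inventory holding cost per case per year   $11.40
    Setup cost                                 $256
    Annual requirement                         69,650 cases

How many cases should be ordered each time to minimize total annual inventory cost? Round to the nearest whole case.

1,769 cases

Q* = √(2·D·S / H) = √(2·69,650·256 / 11.4) = √3,128,140.4 ≈ 1,768.65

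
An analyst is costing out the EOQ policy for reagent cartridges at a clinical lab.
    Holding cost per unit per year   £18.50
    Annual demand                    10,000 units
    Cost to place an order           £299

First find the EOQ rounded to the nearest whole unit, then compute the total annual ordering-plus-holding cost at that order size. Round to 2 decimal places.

Q* = √(2·D·S / H) = √(2·10,000·299 / 18.5) = √323,243.2 ≈ 568.54 → Q = 569 units
Ordering: D/Q × S = 10,000/569 × £299 = £5,254.83
Holding:  Q/2 × H = 569/2 × £18.5 = £5,263.25
Total = £5,254.83 + £5,263.25 = £10,518.08

£10,518.08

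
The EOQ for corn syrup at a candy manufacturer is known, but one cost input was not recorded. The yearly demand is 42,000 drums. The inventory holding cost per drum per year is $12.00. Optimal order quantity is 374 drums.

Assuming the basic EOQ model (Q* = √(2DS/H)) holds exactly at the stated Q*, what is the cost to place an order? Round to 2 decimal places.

Since Q* = (2DS/H)^½, squaring gives Q*²·H = 2DS.
S = Q²H / (2D) = 374² × 12 / (2 × 42,000) = 19.9823

$19.98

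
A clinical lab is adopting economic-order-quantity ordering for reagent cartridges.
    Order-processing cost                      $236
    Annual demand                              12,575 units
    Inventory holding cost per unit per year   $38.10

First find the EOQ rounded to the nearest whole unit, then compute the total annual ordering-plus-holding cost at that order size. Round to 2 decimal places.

$15,037.91

EOQ = √(2DS/H) = √(2 × 12,575 × 236 / 38.1)
    = √(155,784.78) ≈ 394.70 → Q = 395 units
Orders/yr = 12,575/395 = 31.835; ordering cost = 31.835 × $236 = $7,513.16
Average inventory = 395/2 = 197.5; holding cost = 197.5 × $38.1 = $7,524.75
Total = $7,513.16 + $7,524.75 = $15,037.91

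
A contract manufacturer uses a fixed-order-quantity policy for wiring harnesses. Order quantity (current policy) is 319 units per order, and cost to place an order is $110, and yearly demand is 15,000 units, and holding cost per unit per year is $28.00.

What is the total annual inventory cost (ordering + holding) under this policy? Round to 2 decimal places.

$9,638.41

Ordering: D/Q × S = 15,000/319 × $110 = $5,172.41
Holding:  Q/2 × H = 319/2 × $28 = $4,466.00
Total = $5,172.41 + $4,466.00 = $9,638.41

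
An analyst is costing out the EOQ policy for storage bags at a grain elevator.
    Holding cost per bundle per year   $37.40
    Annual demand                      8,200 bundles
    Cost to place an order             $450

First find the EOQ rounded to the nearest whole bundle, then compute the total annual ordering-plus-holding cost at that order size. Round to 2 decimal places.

$16,613.61

Optimal lot size Q* = (2 × 8,200 × $450 / $37.4)^½ ≈ 444.21 → Q = 444 bundles
Ordering: D/Q × S = 8,200/444 × $450 = $8,310.81
Holding:  Q/2 × H = 444/2 × $37.4 = $8,302.80
Total = $8,310.81 + $8,302.80 = $16,613.61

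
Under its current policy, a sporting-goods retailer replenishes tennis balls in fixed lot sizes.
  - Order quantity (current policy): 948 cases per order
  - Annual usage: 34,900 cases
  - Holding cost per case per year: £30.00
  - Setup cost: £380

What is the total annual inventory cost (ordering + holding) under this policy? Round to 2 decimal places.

Orders/yr = 34,900/948 = 36.814; ordering cost = 36.814 × £380 = £13,989.45
Average inventory = 948/2 = 474; holding cost = 474 × £30 = £14,220.00
Total = £13,989.45 + £14,220.00 = £28,209.45

£28,209.45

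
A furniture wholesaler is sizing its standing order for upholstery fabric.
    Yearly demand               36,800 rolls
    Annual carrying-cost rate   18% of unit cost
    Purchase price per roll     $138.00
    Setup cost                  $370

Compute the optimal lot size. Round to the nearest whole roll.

1,047 rolls

Carrying cost H = $138 × 18% = $24.8400/roll/yr
EOQ = √(2DS/H) = √(2 × 36,800 × 370 / 24.84)
    = √(1,096,296.30) ≈ 1,047.04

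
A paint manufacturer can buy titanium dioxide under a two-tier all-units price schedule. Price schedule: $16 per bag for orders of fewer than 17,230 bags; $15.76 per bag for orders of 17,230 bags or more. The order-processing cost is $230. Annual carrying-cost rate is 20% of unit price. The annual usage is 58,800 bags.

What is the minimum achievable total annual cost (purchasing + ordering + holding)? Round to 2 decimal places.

$950,103.42

H₁ = 20%×$16 = $3.2000;  H₂ = 20%×$15.76 = $3.1520
EOQ₁ = √(2×58,800×230/3.2000) = 2,907.32  (< 17,230, feasible at tier 1)
EOQ₂ = √(2×58,800×230/3.1520) = 2,929.37  (< 17,230 → use Q = 17,230 at tier-2 price)
TC(tier 1 (EOQ₁), Q≈2,907.3) = $950,103.42
TC(tier 2, Q≈17,230.0) = $954,627.39
Minimum at tier 1 (EOQ₁): $950,103.42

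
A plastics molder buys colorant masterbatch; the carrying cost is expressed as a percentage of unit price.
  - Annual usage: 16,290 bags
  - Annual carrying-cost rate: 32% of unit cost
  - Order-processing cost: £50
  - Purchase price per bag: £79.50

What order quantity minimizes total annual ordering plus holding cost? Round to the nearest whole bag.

253 bags

Carrying cost H = £79.5 × 32% = £25.4400/bag/yr
Optimal lot size Q* = (2 × 16,290 × £50 / £25.44)^½ ≈ 253.05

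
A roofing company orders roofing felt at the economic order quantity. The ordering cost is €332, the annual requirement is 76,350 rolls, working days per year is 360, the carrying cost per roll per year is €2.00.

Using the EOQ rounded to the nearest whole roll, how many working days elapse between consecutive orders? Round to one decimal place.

EOQ = √(2DS/H) = √(2 × 76,350 × 332 / 2)
    = √(25,348,200.00) ≈ 5,034.70 → Q = 5,035 rolls
Cycle time = (working days × Q)/D = (360 × 5,035) / 76,350 = 23.741 days

23.7 days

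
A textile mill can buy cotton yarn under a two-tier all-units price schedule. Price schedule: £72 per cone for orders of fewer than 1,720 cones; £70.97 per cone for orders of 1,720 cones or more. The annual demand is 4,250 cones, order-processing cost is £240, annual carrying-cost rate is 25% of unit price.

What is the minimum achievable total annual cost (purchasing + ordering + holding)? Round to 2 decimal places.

H₁ = 25%×£72 = £18.0000;  H₂ = 25%×£70.97 = £17.7425
EOQ₁ = √(2×4,250×240/18.0000) = 336.65  (< 1,720, feasible at tier 1)
EOQ₂ = √(2×4,250×240/17.7425) = 339.08  (< 1,720 → use Q = 1,720 at tier-2 price)
TC(tier 1 (EOQ₁), Q≈336.7) = £312,059.70
TC(tier 2, Q≈1,720.0) = £317,474.07
Minimum at tier 1 (EOQ₁): £312,059.70

£312,059.70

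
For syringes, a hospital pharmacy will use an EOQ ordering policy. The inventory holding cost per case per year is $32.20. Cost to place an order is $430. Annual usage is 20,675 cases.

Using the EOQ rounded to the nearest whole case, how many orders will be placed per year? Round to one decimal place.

EOQ = √(2DS/H) = √(2 × 20,675 × 430 / 32.2)
    = √(552,189.44) ≈ 743.09 → Q = 743
N = D/Q = 20,675/743 ≈ 27.826 orders/yr

27.8 orders per year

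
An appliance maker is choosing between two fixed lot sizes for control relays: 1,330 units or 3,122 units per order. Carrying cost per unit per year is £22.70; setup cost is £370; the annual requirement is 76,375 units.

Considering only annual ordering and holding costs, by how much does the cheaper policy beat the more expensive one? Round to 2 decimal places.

£8,143.51

Annual cost at Q: ordering D·S/Q plus holding Q·H/2.
TC(1,330) = (76,375/1,330)×370 + (1,330/2)×22.7 = £36,342.68
TC(3,122) = (76,375/3,122)×370 + (3,122/2)×22.7 = £44,486.19
Lots of 1,330 are cheaper by £8,143.51.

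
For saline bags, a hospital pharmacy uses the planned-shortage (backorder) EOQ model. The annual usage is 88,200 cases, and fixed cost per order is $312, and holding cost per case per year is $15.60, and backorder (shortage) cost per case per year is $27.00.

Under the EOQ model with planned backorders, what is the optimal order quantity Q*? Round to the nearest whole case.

2,359 cases

Basic EOQ = √(2·88,200·312/15.6) = 1,878.297
Backorder adjustment √((H+b)/b) = √((15.6+27)/27) = 1.2561
Q* = 1,878.297 × 1.2561 ≈ 2,359.32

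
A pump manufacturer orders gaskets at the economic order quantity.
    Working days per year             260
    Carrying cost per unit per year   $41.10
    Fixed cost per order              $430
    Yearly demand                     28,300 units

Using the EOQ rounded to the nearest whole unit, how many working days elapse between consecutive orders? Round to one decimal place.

7.1 days

Optimal lot size Q* = (2 × 28,300 × $430 / $41.1)^½ ≈ 769.52 → Q = 770 units
Cycle time = (working days × Q)/D = (260 × 770) / 28,300 = 7.074 days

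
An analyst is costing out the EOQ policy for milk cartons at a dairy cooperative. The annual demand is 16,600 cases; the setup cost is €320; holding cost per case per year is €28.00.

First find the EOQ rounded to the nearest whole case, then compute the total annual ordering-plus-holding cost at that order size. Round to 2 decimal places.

€17,247.38

2DS/H = 2·16,600·320/28 = 379,428.57
EOQ = √379,428.57 ≈ 615.98 → Q = 616 cases
Orders/yr = 16,600/616 = 26.948; ordering cost = 26.948 × €320 = €8,623.38
Average inventory = 616/2 = 308; holding cost = 308 × €28 = €8,624.00
Total = €8,623.38 + €8,624.00 = €17,247.38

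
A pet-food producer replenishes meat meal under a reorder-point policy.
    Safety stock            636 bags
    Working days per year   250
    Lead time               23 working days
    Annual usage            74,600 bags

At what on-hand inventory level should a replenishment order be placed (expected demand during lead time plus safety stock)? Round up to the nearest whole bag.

Daily demand d = 74,600 / 250 = 298.400 bags/day
Demand during lead time = 298.400 × 23 = 6,863.20
Reorder point = 6,863.20 + 636 = 7,499.20 → round up

7,500 bags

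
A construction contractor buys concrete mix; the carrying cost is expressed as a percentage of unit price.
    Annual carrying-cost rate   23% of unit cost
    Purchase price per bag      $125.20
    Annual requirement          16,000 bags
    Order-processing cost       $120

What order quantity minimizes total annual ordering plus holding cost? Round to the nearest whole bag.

Carrying cost H = $125.2 × 23% = $28.7960/bag/yr
EOQ = √(2DS/H) = √(2 × 16,000 × 120 / 28.796)
    = √(133,351.85) ≈ 365.17

365 bags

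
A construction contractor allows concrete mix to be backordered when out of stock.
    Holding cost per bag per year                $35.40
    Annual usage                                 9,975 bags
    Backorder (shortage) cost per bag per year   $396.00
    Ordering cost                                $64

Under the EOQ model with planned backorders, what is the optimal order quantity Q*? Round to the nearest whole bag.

Basic EOQ = √(2·9,975·64/35.4) = 189.915
Backorder adjustment √((H+b)/b) = √((35.4+396)/396) = 1.0437
Q* = 189.915 × 1.0437 ≈ 198.22

198 bags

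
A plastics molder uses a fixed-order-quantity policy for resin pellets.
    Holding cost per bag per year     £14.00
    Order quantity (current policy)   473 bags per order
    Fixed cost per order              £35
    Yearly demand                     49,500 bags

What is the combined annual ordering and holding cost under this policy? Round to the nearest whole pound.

£6,974

Annual ordering cost = (D/Q)·S = (49,500/473) × 35 = £3,662.79
Annual holding cost  = (Q/2)·H = (473/2) × 14 = £3,311.00
Total = £3,662.79 + £3,311.00 = £6,973.79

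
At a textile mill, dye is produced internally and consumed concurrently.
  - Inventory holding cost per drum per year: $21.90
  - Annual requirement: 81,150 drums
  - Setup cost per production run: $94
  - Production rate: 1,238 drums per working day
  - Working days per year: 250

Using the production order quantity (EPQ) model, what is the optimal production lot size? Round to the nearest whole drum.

972 drums

Daily demand d = 81,150/250 = 324.600; p = 1238; 1 − d/p = 0.73780
EPQ = √(2DS / (H(1 − d/p)))
    = √(2 × 81,150 × 94 / (21.9 × 0.73780)) ≈ 971.70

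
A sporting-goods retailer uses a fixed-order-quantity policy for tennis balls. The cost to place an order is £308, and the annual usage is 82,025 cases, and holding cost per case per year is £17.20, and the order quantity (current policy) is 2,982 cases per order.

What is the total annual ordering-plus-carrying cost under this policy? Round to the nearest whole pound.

Ordering: D/Q × S = 82,025/2,982 × £308 = £8,472.07
Holding:  Q/2 × H = 2,982/2 × £17.2 = £25,645.20
Total = £8,472.07 + £25,645.20 = £34,117.27

£34,117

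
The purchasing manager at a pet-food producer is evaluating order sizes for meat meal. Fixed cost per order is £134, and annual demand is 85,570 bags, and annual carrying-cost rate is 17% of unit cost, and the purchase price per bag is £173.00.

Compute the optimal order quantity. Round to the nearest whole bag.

Holding cost per bag per year: H = 17% × £173 = £29.4100
2DS/H = 2·85,570·134/29.41 = 779,760.63
EOQ = √779,760.63 ≈ 883.04

883 bags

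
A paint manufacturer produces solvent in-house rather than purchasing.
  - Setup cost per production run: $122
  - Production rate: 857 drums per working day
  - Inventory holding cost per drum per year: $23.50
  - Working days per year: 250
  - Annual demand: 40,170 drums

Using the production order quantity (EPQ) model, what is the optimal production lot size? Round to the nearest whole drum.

716 drums

Daily demand d = 40,170/250 = 160.680; p = 857; 1 − d/p = 0.81251
EPQ = √(2DS / (H(1 − d/p)))
    = √(2 × 40,170 × 122 / (23.5 × 0.81251)) ≈ 716.47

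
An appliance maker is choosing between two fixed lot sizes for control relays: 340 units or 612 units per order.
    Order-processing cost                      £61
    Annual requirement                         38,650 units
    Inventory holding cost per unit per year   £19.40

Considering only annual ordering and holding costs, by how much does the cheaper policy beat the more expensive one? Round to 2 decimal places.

TC(Q) = (D/Q)S + (Q/2)H
TC(340) = (38,650/340)×61 + (340/2)×19.4 = £10,232.26
TC(612) = (38,650/612)×61 + (612/2)×19.4 = £9,788.77
Lots of 612 are cheaper by £443.50.

£443.50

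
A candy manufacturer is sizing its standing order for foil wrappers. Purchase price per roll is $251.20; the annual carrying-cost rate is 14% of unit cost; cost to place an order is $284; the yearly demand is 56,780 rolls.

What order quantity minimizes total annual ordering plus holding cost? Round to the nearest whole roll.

958 rolls

H = i·C = 0.14 × $251.2 = $35.1680 per roll-year
Optimal lot size Q* = (2 × 56,780 × $284 / $35.168)^½ ≈ 957.63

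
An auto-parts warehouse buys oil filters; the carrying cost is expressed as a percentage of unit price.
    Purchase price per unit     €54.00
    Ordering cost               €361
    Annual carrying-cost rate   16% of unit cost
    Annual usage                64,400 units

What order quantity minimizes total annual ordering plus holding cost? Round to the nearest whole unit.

2,320 units

Holding cost per unit per year: H = 16% × €54 = €8.6400
Q* = √(2·D·S / H) = √(2·64,400·361 / 8.64) = √5,381,574.1 ≈ 2,319.82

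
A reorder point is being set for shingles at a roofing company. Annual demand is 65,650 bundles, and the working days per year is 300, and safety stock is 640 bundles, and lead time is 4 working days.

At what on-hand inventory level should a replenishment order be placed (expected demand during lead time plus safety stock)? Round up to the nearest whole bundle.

Daily demand d = 65,650 / 300 = 218.833 bundles/day
Demand during lead time = 218.833 × 4 = 875.33
Reorder point = 875.33 + 640 = 1,515.33 → round up

1,516 bundles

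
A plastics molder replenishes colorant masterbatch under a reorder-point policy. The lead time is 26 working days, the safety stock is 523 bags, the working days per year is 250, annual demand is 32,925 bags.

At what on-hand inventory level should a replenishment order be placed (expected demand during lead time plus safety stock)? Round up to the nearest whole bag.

3,948 bags

Daily demand d = 32,925 / 250 = 131.700 bags/day
Demand during lead time = 131.700 × 26 = 3,424.20
Reorder point = 3,424.20 + 523 = 3,947.20 → round up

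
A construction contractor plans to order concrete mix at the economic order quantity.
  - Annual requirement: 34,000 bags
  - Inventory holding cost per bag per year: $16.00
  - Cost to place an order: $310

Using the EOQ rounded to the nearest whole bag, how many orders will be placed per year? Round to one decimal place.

Q* = √(2·D·S / H) = √(2·34,000·310 / 16) = √1,317,500.0 ≈ 1,147.82 → Q = 1,148
N = D/Q = 34,000/1,148 ≈ 29.617 orders/yr

29.6 orders per year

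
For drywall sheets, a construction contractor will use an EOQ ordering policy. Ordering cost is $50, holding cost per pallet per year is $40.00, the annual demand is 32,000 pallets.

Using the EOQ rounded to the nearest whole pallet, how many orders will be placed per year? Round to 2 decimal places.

EOQ = √(2DS/H) = √(2 × 32,000 × 50 / 40)
    = √(80,000.00) ≈ 282.84 → Q = 283
Orders per year = D/Q = 32,000 / 283 = 113.074

113.07 orders per year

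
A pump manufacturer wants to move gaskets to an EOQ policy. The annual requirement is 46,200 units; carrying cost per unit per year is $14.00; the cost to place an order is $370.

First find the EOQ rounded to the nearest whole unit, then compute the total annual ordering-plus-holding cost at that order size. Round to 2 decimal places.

$21,877.66

EOQ = √(2DS/H) = √(2 × 46,200 × 370 / 14)
    = √(2,442,000.00) ≈ 1,562.69 → Q = 1,563 units
Annual ordering cost = (D/Q)·S = (46,200/1,563) × 370 = $10,936.66
Annual holding cost  = (Q/2)·H = (1,563/2) × 14 = $10,941.00
Total = $10,936.66 + $10,941.00 = $21,877.66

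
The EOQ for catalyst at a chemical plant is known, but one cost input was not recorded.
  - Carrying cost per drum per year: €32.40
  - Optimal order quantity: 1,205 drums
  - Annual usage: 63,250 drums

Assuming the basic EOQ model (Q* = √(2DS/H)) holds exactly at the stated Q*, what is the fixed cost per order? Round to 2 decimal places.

€371.90

From Q* = √(2DS/H) ⇒ Q*² = 2DS/H.
S = Q²H / (2D) = 1,205² × 32.4 / (2 × 63,250) = 371.9021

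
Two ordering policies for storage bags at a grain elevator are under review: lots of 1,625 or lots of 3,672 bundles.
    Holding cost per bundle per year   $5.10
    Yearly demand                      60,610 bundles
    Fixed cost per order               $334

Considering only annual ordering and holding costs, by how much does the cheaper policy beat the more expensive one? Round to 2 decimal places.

For each Q, cost = (D/Q)·S + (Q/2)·H.
TC(1,625) = (60,610/1,625)×334 + (1,625/2)×5.1 = $16,601.44
TC(3,672) = (60,610/3,672)×334 + (3,672/2)×5.1 = $14,876.60
Cheaper: Q = 3,672.  Difference = $1,724.84

$1,724.84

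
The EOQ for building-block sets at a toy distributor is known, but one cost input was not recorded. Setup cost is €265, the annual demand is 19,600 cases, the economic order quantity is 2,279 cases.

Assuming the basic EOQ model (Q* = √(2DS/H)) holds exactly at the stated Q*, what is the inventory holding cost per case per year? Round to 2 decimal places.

Since Q* = (2DS/H)^½, squaring gives Q*²·H = 2DS.
H = 2DS / Q² = 2 × 19,600 × 265 / 2,279² = 2.0001

€2.00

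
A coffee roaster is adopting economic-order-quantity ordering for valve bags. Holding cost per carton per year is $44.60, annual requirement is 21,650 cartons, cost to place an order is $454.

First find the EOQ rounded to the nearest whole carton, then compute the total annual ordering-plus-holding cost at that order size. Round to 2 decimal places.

2DS/H = 2·21,650·454/44.6 = 440,766.82
EOQ = √440,766.82 ≈ 663.90 → Q = 664 cartons
Ordering: D/Q × S = 21,650/664 × $454 = $14,802.86
Holding:  Q/2 × H = 664/2 × $44.6 = $14,807.20
Total = $14,802.86 + $14,807.20 = $29,610.06

$29,610.06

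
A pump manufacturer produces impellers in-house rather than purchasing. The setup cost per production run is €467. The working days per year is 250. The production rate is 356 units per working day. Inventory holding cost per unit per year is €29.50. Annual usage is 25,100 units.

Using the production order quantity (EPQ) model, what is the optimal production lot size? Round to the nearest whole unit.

1,052 units

Daily demand d = 25,100/250 = 100.400; p = 356; 1 − d/p = 0.71798
EPQ = √(2DS / (H(1 − d/p)))
    = √(2 × 25,100 × 467 / (29.5 × 0.71798)) ≈ 1,052.07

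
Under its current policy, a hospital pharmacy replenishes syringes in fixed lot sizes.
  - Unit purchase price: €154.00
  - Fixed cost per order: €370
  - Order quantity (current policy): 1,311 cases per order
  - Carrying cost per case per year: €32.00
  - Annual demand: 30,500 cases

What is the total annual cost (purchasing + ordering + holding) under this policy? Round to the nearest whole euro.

€4,726,584

Ordering: D/Q × S = 30,500/1,311 × €370 = €8,607.93
Holding:  Q/2 × H = 1,311/2 × €32 = €20,976.00
Purchase cost = D·C = 30,500 × 154 = €4,697,000.00
Total = €8,607.93 + €20,976.00 + €4,697,000.00 = €4,726,583.93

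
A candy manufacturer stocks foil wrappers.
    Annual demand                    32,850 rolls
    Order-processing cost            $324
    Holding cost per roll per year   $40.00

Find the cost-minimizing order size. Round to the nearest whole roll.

729 rolls

Q* = √(2·D·S / H) = √(2·32,850·324 / 40) = √532,170.0 ≈ 729.50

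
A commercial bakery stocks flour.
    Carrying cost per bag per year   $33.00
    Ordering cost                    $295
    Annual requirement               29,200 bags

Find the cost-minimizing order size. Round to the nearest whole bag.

723 bags

EOQ = √(2DS/H) = √(2 × 29,200 × 295 / 33)
    = √(522,060.61) ≈ 722.54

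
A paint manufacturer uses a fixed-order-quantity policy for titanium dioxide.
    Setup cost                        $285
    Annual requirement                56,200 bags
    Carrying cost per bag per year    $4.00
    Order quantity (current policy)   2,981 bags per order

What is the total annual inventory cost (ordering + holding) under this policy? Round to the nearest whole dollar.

$11,335

Annual ordering cost = (D/Q)·S = (56,200/2,981) × 285 = $5,373.03
Annual holding cost  = (Q/2)·H = (2,981/2) × 4 = $5,962.00
Total = $5,373.03 + $5,962.00 = $11,335.03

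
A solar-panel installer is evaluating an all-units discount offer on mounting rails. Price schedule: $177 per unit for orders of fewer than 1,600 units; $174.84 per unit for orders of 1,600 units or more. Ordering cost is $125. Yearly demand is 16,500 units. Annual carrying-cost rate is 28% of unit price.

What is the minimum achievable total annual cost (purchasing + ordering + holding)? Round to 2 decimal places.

H₁ = 28%×$177 = $49.5600;  H₂ = 28%×$174.84 = $48.9552
EOQ₁ = √(2×16,500×125/49.5600) = 288.50  (< 1,600, feasible at tier 1)
EOQ₂ = √(2×16,500×125/48.9552) = 290.28  (< 1,600 → use Q = 1,600 at tier-2 price)
TC(tier 1 (EOQ₁), Q≈288.5) = $2,934,798.08
TC(tier 2, Q≈1,600.0) = $2,925,313.22
Minimum at tier 2: $2,925,313.22

$2,925,313.22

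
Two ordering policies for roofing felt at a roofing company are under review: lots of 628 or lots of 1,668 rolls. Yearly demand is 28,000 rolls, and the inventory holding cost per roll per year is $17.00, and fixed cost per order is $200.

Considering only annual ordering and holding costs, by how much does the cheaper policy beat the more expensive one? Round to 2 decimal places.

$3,280.12

TC(Q) = (D/Q)S + (Q/2)H
TC(628) = (28,000/628)×200 + (628/2)×17 = $14,255.20
TC(1,668) = (28,000/1,668)×200 + (1,668/2)×17 = $17,535.31
Cheaper: Q = 628.  Difference = $3,280.12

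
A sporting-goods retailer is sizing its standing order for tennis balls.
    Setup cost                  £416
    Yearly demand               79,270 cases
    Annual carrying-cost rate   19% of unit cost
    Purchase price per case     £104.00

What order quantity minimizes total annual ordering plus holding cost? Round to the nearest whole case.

Carrying cost H = £104 × 19% = £19.7600/case/yr
2DS/H = 2·79,270·416/19.76 = 3,337,684.21
EOQ = √3,337,684.21 ≈ 1,826.93

1,827 cases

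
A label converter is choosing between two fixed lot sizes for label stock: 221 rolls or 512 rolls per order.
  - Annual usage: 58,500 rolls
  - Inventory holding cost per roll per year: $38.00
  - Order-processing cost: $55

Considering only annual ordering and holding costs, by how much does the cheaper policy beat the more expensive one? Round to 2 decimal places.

For each Q, cost = (D/Q)·S + (Q/2)·H.
TC(221) = (58,500/221)×55 + (221/2)×38 = $18,757.82
TC(512) = (58,500/512)×55 + (512/2)×38 = $16,012.18
|ΔTC| = |$18,757.82 − $16,012.18| = $2,745.64

$2,745.64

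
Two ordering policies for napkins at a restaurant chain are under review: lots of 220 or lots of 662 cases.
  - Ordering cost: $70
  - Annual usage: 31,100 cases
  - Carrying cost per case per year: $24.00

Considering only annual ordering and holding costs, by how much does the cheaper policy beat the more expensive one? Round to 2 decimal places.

Annual cost at Q: ordering D·S/Q plus holding Q·H/2.
TC(220) = (31,100/220)×70 + (220/2)×24 = $12,535.45
TC(662) = (31,100/662)×70 + (662/2)×24 = $11,232.52
Cheaper: Q = 662.  Difference = $1,302.93

$1,302.93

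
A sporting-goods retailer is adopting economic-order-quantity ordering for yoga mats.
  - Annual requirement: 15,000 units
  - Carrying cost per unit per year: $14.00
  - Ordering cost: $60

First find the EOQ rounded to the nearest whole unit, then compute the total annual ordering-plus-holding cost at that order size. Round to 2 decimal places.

EOQ = √(2DS/H) = √(2 × 15,000 × 60 / 14)
    = √(128,571.43) ≈ 358.57 → Q = 359 units
Orders/yr = 15,000/359 = 41.783; ordering cost = 41.783 × $60 = $2,506.96
Average inventory = 359/2 = 179.5; holding cost = 179.5 × $14 = $2,513.00
Total = $2,506.96 + $2,513.00 = $5,019.96

$5,019.96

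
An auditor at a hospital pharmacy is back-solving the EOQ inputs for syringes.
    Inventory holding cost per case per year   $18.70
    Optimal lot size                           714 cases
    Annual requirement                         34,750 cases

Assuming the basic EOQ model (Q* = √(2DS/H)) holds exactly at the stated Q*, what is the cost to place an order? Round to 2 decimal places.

$137.17

Since Q* = (2DS/H)^½, squaring gives Q*²·H = 2DS.
S = Q²H / (2D) = 714² × 18.7 / (2 × 34,750) = 137.1681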